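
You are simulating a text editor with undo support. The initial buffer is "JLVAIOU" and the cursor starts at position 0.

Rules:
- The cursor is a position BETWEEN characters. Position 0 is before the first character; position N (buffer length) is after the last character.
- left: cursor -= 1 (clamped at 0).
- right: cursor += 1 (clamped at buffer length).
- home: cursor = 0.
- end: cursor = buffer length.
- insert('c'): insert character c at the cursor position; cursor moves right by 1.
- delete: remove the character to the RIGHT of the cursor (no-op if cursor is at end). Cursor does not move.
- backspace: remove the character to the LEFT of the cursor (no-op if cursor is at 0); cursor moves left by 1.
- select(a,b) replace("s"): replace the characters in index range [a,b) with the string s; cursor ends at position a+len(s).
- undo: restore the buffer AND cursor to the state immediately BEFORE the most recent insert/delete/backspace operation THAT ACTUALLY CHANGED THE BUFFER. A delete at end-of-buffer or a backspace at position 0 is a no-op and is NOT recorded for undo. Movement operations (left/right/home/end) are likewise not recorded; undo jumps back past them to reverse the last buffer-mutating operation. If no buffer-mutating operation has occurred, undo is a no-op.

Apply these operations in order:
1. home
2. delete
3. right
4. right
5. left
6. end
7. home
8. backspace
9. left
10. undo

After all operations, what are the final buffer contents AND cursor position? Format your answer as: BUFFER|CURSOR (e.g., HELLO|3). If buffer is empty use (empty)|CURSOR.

Answer: JLVAIOU|0

Derivation:
After op 1 (home): buf='JLVAIOU' cursor=0
After op 2 (delete): buf='LVAIOU' cursor=0
After op 3 (right): buf='LVAIOU' cursor=1
After op 4 (right): buf='LVAIOU' cursor=2
After op 5 (left): buf='LVAIOU' cursor=1
After op 6 (end): buf='LVAIOU' cursor=6
After op 7 (home): buf='LVAIOU' cursor=0
After op 8 (backspace): buf='LVAIOU' cursor=0
After op 9 (left): buf='LVAIOU' cursor=0
After op 10 (undo): buf='JLVAIOU' cursor=0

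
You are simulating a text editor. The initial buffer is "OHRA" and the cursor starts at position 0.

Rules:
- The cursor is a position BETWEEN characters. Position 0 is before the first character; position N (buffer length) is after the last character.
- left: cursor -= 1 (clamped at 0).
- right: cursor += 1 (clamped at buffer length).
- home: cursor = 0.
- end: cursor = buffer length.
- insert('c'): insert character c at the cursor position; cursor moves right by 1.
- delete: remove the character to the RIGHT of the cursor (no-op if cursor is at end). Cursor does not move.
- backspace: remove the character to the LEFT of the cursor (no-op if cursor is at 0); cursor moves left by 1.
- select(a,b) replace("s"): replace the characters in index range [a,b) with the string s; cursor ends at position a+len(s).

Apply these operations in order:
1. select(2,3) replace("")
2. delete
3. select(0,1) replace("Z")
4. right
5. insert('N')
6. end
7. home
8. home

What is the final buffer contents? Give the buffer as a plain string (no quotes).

Answer: ZHN

Derivation:
After op 1 (select(2,3) replace("")): buf='OHA' cursor=2
After op 2 (delete): buf='OH' cursor=2
After op 3 (select(0,1) replace("Z")): buf='ZH' cursor=1
After op 4 (right): buf='ZH' cursor=2
After op 5 (insert('N')): buf='ZHN' cursor=3
After op 6 (end): buf='ZHN' cursor=3
After op 7 (home): buf='ZHN' cursor=0
After op 8 (home): buf='ZHN' cursor=0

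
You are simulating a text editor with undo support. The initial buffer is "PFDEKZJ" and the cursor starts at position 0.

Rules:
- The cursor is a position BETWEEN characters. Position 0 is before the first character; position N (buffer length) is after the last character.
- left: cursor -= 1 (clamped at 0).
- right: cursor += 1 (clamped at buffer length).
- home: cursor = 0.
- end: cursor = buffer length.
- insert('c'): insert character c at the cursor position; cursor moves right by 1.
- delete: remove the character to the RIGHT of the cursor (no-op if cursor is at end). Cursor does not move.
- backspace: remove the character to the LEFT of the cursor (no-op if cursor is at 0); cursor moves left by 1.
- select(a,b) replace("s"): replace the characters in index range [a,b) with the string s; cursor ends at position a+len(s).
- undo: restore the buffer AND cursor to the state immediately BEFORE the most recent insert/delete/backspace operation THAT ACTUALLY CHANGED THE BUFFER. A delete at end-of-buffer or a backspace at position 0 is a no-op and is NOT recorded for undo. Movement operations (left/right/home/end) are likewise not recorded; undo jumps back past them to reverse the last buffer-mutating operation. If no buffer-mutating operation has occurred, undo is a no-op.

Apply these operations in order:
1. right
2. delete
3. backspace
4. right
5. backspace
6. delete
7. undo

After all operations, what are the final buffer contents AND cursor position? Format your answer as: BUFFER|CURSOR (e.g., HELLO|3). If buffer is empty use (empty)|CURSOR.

Answer: EKZJ|0

Derivation:
After op 1 (right): buf='PFDEKZJ' cursor=1
After op 2 (delete): buf='PDEKZJ' cursor=1
After op 3 (backspace): buf='DEKZJ' cursor=0
After op 4 (right): buf='DEKZJ' cursor=1
After op 5 (backspace): buf='EKZJ' cursor=0
After op 6 (delete): buf='KZJ' cursor=0
After op 7 (undo): buf='EKZJ' cursor=0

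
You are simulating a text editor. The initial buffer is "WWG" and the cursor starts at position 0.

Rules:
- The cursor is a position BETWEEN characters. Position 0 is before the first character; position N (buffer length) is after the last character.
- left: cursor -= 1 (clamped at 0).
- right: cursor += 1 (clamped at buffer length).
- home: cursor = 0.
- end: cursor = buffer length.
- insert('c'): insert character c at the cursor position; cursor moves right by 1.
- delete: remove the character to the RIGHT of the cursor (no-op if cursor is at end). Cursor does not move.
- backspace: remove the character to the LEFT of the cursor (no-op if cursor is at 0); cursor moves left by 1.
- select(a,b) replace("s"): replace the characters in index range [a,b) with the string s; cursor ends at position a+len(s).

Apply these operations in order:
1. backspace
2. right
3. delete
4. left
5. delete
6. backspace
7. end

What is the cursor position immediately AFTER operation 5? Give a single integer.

After op 1 (backspace): buf='WWG' cursor=0
After op 2 (right): buf='WWG' cursor=1
After op 3 (delete): buf='WG' cursor=1
After op 4 (left): buf='WG' cursor=0
After op 5 (delete): buf='G' cursor=0

Answer: 0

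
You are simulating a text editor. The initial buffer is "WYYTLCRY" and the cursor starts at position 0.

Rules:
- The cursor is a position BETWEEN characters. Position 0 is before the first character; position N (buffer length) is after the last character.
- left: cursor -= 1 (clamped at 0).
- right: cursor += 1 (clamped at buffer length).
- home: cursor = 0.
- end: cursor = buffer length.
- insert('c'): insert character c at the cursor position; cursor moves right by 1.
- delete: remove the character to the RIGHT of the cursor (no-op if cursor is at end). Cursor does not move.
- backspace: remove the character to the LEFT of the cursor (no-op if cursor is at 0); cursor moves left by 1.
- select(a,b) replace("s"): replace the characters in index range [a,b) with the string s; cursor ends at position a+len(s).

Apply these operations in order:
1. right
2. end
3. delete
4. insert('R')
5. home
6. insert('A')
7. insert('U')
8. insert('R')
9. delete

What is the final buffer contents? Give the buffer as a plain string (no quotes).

Answer: AURYYTLCRYR

Derivation:
After op 1 (right): buf='WYYTLCRY' cursor=1
After op 2 (end): buf='WYYTLCRY' cursor=8
After op 3 (delete): buf='WYYTLCRY' cursor=8
After op 4 (insert('R')): buf='WYYTLCRYR' cursor=9
After op 5 (home): buf='WYYTLCRYR' cursor=0
After op 6 (insert('A')): buf='AWYYTLCRYR' cursor=1
After op 7 (insert('U')): buf='AUWYYTLCRYR' cursor=2
After op 8 (insert('R')): buf='AURWYYTLCRYR' cursor=3
After op 9 (delete): buf='AURYYTLCRYR' cursor=3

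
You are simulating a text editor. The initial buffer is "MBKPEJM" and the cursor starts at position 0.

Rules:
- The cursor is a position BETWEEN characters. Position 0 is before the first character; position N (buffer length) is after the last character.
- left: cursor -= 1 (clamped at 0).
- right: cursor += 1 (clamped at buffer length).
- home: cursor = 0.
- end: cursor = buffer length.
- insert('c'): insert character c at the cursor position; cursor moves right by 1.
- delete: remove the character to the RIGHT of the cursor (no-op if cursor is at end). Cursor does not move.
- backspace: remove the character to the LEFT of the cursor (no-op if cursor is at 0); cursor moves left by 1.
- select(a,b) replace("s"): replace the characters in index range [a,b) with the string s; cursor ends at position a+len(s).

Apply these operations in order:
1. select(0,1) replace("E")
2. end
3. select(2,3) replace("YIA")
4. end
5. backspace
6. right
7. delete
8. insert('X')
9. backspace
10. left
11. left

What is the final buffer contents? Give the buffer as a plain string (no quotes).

After op 1 (select(0,1) replace("E")): buf='EBKPEJM' cursor=1
After op 2 (end): buf='EBKPEJM' cursor=7
After op 3 (select(2,3) replace("YIA")): buf='EBYIAPEJM' cursor=5
After op 4 (end): buf='EBYIAPEJM' cursor=9
After op 5 (backspace): buf='EBYIAPEJ' cursor=8
After op 6 (right): buf='EBYIAPEJ' cursor=8
After op 7 (delete): buf='EBYIAPEJ' cursor=8
After op 8 (insert('X')): buf='EBYIAPEJX' cursor=9
After op 9 (backspace): buf='EBYIAPEJ' cursor=8
After op 10 (left): buf='EBYIAPEJ' cursor=7
After op 11 (left): buf='EBYIAPEJ' cursor=6

Answer: EBYIAPEJ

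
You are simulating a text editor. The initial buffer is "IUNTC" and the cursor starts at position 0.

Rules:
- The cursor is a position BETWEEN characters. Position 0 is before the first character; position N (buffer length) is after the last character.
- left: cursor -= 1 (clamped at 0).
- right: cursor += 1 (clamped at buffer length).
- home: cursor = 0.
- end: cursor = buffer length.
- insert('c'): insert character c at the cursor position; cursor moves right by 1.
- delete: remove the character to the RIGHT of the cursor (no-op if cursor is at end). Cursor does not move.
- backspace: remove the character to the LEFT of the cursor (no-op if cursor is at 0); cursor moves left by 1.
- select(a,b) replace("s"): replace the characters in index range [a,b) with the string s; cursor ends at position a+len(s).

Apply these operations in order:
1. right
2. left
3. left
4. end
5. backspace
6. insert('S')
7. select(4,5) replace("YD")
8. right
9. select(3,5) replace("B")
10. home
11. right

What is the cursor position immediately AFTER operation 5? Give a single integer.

After op 1 (right): buf='IUNTC' cursor=1
After op 2 (left): buf='IUNTC' cursor=0
After op 3 (left): buf='IUNTC' cursor=0
After op 4 (end): buf='IUNTC' cursor=5
After op 5 (backspace): buf='IUNT' cursor=4

Answer: 4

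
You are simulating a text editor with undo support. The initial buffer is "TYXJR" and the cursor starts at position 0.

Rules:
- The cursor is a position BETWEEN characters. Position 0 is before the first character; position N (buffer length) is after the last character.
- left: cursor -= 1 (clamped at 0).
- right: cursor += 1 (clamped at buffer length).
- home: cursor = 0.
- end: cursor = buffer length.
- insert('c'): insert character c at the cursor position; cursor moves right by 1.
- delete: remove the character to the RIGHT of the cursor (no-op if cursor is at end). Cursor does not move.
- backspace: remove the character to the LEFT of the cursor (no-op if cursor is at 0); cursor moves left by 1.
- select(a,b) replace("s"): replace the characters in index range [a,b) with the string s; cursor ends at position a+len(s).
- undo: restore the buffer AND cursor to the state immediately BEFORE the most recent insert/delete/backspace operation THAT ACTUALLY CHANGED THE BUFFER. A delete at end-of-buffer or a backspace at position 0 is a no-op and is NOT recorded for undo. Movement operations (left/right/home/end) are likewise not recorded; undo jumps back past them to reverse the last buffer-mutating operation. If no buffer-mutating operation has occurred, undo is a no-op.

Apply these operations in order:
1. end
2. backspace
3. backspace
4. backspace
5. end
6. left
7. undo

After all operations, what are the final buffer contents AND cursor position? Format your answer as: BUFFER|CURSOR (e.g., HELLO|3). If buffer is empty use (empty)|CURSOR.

Answer: TYX|3

Derivation:
After op 1 (end): buf='TYXJR' cursor=5
After op 2 (backspace): buf='TYXJ' cursor=4
After op 3 (backspace): buf='TYX' cursor=3
After op 4 (backspace): buf='TY' cursor=2
After op 5 (end): buf='TY' cursor=2
After op 6 (left): buf='TY' cursor=1
After op 7 (undo): buf='TYX' cursor=3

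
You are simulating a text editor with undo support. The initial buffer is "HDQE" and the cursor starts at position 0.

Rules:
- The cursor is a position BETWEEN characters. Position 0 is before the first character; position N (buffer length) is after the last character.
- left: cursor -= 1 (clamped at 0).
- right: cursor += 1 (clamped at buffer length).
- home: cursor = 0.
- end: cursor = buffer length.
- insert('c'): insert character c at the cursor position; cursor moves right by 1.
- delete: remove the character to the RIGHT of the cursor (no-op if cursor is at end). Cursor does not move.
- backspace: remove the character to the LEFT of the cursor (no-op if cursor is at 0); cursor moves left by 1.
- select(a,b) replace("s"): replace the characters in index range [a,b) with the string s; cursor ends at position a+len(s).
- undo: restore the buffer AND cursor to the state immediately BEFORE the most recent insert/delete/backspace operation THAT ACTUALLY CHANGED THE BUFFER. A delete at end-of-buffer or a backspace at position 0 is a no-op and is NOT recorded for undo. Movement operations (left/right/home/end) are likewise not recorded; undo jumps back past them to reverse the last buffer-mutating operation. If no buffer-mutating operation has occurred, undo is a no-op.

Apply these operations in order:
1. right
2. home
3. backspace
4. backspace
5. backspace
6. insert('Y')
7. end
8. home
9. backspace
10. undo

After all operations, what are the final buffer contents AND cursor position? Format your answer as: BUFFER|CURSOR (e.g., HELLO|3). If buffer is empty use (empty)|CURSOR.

Answer: HDQE|0

Derivation:
After op 1 (right): buf='HDQE' cursor=1
After op 2 (home): buf='HDQE' cursor=0
After op 3 (backspace): buf='HDQE' cursor=0
After op 4 (backspace): buf='HDQE' cursor=0
After op 5 (backspace): buf='HDQE' cursor=0
After op 6 (insert('Y')): buf='YHDQE' cursor=1
After op 7 (end): buf='YHDQE' cursor=5
After op 8 (home): buf='YHDQE' cursor=0
After op 9 (backspace): buf='YHDQE' cursor=0
After op 10 (undo): buf='HDQE' cursor=0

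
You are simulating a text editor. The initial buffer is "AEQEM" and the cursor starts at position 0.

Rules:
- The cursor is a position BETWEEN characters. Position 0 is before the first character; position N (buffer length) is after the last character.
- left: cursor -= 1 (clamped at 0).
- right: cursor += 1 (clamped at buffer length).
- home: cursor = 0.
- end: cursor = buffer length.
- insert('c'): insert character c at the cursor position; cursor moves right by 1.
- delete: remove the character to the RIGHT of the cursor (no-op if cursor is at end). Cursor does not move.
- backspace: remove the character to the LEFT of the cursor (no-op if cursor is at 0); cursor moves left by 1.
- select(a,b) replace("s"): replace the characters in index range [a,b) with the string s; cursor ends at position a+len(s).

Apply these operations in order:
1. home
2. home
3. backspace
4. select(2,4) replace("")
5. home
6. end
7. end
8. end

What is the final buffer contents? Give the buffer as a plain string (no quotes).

Answer: AEM

Derivation:
After op 1 (home): buf='AEQEM' cursor=0
After op 2 (home): buf='AEQEM' cursor=0
After op 3 (backspace): buf='AEQEM' cursor=0
After op 4 (select(2,4) replace("")): buf='AEM' cursor=2
After op 5 (home): buf='AEM' cursor=0
After op 6 (end): buf='AEM' cursor=3
After op 7 (end): buf='AEM' cursor=3
After op 8 (end): buf='AEM' cursor=3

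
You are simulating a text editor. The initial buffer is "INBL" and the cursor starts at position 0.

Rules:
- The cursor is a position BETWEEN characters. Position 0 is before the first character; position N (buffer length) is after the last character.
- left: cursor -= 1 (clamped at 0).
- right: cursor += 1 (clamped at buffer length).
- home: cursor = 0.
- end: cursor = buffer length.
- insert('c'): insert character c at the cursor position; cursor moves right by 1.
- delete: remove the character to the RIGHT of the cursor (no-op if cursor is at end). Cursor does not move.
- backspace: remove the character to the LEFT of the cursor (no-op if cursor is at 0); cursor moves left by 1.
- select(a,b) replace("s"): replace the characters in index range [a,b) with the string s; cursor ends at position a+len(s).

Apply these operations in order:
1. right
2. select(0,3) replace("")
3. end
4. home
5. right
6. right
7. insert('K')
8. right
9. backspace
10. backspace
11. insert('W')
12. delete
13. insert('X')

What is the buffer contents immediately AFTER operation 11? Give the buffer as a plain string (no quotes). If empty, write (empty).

Answer: W

Derivation:
After op 1 (right): buf='INBL' cursor=1
After op 2 (select(0,3) replace("")): buf='L' cursor=0
After op 3 (end): buf='L' cursor=1
After op 4 (home): buf='L' cursor=0
After op 5 (right): buf='L' cursor=1
After op 6 (right): buf='L' cursor=1
After op 7 (insert('K')): buf='LK' cursor=2
After op 8 (right): buf='LK' cursor=2
After op 9 (backspace): buf='L' cursor=1
After op 10 (backspace): buf='(empty)' cursor=0
After op 11 (insert('W')): buf='W' cursor=1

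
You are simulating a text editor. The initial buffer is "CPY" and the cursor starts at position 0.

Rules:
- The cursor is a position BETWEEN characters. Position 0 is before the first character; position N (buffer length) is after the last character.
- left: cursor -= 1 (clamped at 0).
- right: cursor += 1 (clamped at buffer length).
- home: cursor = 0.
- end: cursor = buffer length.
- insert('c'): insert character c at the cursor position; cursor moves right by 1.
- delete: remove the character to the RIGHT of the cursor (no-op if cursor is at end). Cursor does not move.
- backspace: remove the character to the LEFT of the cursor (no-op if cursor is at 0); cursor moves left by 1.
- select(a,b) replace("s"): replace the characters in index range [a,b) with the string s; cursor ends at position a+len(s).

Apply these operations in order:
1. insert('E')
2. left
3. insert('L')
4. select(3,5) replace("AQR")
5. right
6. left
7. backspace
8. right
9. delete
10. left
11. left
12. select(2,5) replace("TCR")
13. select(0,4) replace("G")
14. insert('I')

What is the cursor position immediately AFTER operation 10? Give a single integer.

Answer: 4

Derivation:
After op 1 (insert('E')): buf='ECPY' cursor=1
After op 2 (left): buf='ECPY' cursor=0
After op 3 (insert('L')): buf='LECPY' cursor=1
After op 4 (select(3,5) replace("AQR")): buf='LECAQR' cursor=6
After op 5 (right): buf='LECAQR' cursor=6
After op 6 (left): buf='LECAQR' cursor=5
After op 7 (backspace): buf='LECAR' cursor=4
After op 8 (right): buf='LECAR' cursor=5
After op 9 (delete): buf='LECAR' cursor=5
After op 10 (left): buf='LECAR' cursor=4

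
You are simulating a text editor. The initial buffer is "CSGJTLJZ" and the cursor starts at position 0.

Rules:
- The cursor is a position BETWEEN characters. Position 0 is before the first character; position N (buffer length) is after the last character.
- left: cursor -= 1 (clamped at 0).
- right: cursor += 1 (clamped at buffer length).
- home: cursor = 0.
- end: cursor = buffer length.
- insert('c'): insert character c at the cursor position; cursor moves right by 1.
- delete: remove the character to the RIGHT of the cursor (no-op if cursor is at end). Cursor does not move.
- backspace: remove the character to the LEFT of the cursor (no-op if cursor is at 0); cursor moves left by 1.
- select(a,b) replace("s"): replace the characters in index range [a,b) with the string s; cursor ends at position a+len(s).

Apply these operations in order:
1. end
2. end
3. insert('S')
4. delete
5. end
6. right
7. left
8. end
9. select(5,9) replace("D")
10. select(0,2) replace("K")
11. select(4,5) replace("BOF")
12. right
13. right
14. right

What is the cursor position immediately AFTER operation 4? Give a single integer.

Answer: 9

Derivation:
After op 1 (end): buf='CSGJTLJZ' cursor=8
After op 2 (end): buf='CSGJTLJZ' cursor=8
After op 3 (insert('S')): buf='CSGJTLJZS' cursor=9
After op 4 (delete): buf='CSGJTLJZS' cursor=9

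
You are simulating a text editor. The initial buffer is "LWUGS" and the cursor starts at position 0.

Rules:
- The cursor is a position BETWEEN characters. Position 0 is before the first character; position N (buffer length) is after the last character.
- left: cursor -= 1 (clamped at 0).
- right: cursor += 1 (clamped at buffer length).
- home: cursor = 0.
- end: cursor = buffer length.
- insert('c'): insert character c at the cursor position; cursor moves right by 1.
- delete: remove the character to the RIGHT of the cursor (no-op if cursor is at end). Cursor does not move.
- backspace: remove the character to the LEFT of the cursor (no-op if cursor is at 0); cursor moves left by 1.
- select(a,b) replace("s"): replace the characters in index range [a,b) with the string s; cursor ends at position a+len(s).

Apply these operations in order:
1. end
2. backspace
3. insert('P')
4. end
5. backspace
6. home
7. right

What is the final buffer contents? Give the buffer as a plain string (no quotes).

After op 1 (end): buf='LWUGS' cursor=5
After op 2 (backspace): buf='LWUG' cursor=4
After op 3 (insert('P')): buf='LWUGP' cursor=5
After op 4 (end): buf='LWUGP' cursor=5
After op 5 (backspace): buf='LWUG' cursor=4
After op 6 (home): buf='LWUG' cursor=0
After op 7 (right): buf='LWUG' cursor=1

Answer: LWUG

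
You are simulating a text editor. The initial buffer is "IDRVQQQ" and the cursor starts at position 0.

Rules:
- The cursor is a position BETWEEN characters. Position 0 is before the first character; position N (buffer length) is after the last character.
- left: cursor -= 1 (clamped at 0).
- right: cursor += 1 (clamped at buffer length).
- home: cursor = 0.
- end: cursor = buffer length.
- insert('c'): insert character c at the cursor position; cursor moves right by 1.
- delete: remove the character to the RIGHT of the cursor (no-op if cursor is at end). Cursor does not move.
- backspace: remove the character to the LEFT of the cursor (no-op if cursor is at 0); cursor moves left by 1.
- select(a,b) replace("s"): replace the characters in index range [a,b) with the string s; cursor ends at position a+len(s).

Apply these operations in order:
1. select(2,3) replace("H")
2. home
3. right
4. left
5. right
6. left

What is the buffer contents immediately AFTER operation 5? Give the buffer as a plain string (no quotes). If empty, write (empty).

Answer: IDHVQQQ

Derivation:
After op 1 (select(2,3) replace("H")): buf='IDHVQQQ' cursor=3
After op 2 (home): buf='IDHVQQQ' cursor=0
After op 3 (right): buf='IDHVQQQ' cursor=1
After op 4 (left): buf='IDHVQQQ' cursor=0
After op 5 (right): buf='IDHVQQQ' cursor=1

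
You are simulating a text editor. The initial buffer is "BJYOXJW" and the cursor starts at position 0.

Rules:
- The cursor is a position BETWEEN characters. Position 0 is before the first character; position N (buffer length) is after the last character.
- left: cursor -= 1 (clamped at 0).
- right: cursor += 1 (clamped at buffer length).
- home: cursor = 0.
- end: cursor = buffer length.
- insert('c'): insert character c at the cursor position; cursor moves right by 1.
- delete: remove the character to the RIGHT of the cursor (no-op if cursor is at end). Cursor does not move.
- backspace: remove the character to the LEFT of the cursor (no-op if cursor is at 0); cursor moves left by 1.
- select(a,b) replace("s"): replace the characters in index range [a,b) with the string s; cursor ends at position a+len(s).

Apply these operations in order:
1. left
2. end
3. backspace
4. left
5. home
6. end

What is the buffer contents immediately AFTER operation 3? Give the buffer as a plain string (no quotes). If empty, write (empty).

After op 1 (left): buf='BJYOXJW' cursor=0
After op 2 (end): buf='BJYOXJW' cursor=7
After op 3 (backspace): buf='BJYOXJ' cursor=6

Answer: BJYOXJ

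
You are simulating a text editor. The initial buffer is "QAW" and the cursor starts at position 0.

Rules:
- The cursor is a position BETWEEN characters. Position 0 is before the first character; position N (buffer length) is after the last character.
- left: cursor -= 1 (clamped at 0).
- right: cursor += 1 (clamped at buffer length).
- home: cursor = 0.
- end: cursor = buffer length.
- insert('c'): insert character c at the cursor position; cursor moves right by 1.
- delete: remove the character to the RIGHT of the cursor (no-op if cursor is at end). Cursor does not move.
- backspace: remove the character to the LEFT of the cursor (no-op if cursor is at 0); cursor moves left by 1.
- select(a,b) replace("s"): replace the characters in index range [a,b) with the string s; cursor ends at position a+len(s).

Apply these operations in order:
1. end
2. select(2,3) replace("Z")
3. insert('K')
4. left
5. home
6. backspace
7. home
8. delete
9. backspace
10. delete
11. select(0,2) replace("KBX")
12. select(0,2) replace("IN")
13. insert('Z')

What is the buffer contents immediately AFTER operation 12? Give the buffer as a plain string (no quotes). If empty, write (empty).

Answer: INX

Derivation:
After op 1 (end): buf='QAW' cursor=3
After op 2 (select(2,3) replace("Z")): buf='QAZ' cursor=3
After op 3 (insert('K')): buf='QAZK' cursor=4
After op 4 (left): buf='QAZK' cursor=3
After op 5 (home): buf='QAZK' cursor=0
After op 6 (backspace): buf='QAZK' cursor=0
After op 7 (home): buf='QAZK' cursor=0
After op 8 (delete): buf='AZK' cursor=0
After op 9 (backspace): buf='AZK' cursor=0
After op 10 (delete): buf='ZK' cursor=0
After op 11 (select(0,2) replace("KBX")): buf='KBX' cursor=3
After op 12 (select(0,2) replace("IN")): buf='INX' cursor=2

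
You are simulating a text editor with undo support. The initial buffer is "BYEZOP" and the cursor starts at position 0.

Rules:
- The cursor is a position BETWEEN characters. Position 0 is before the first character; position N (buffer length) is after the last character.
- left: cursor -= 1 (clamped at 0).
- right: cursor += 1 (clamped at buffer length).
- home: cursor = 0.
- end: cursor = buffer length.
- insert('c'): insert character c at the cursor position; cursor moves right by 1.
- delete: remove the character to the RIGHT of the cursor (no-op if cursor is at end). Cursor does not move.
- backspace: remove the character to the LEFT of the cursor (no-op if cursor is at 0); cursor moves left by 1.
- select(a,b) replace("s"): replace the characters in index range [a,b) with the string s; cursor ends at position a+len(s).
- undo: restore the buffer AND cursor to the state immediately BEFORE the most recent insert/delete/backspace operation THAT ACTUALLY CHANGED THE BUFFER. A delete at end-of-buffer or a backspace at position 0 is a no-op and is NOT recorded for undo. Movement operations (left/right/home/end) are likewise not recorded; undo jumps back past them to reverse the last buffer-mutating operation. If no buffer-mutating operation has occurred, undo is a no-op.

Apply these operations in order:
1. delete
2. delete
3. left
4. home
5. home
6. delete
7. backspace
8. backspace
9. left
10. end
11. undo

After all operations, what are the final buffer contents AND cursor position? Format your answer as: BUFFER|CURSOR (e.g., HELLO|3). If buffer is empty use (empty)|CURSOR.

After op 1 (delete): buf='YEZOP' cursor=0
After op 2 (delete): buf='EZOP' cursor=0
After op 3 (left): buf='EZOP' cursor=0
After op 4 (home): buf='EZOP' cursor=0
After op 5 (home): buf='EZOP' cursor=0
After op 6 (delete): buf='ZOP' cursor=0
After op 7 (backspace): buf='ZOP' cursor=0
After op 8 (backspace): buf='ZOP' cursor=0
After op 9 (left): buf='ZOP' cursor=0
After op 10 (end): buf='ZOP' cursor=3
After op 11 (undo): buf='EZOP' cursor=0

Answer: EZOP|0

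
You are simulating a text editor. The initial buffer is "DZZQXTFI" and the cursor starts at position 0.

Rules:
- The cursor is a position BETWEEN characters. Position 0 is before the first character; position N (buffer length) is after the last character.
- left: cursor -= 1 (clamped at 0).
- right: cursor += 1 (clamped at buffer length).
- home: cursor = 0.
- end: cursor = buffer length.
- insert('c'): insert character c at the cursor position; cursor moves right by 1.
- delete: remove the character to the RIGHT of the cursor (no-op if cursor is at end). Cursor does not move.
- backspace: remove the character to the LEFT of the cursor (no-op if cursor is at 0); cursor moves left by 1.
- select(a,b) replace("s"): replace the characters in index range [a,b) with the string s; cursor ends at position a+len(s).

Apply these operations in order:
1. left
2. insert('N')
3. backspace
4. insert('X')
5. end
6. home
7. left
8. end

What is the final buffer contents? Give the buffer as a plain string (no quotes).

After op 1 (left): buf='DZZQXTFI' cursor=0
After op 2 (insert('N')): buf='NDZZQXTFI' cursor=1
After op 3 (backspace): buf='DZZQXTFI' cursor=0
After op 4 (insert('X')): buf='XDZZQXTFI' cursor=1
After op 5 (end): buf='XDZZQXTFI' cursor=9
After op 6 (home): buf='XDZZQXTFI' cursor=0
After op 7 (left): buf='XDZZQXTFI' cursor=0
After op 8 (end): buf='XDZZQXTFI' cursor=9

Answer: XDZZQXTFI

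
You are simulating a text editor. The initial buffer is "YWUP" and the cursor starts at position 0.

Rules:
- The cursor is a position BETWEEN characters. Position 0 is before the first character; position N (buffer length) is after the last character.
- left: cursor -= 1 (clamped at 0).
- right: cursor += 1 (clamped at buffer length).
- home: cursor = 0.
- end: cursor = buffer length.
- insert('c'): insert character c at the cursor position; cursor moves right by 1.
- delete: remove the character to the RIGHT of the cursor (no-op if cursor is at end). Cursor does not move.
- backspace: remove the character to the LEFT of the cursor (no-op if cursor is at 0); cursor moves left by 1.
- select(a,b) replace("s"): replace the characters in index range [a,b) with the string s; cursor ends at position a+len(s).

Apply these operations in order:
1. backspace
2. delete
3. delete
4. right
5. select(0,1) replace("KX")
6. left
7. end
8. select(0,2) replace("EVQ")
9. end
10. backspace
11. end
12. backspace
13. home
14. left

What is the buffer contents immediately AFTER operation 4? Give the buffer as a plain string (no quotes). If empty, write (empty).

Answer: UP

Derivation:
After op 1 (backspace): buf='YWUP' cursor=0
After op 2 (delete): buf='WUP' cursor=0
After op 3 (delete): buf='UP' cursor=0
After op 4 (right): buf='UP' cursor=1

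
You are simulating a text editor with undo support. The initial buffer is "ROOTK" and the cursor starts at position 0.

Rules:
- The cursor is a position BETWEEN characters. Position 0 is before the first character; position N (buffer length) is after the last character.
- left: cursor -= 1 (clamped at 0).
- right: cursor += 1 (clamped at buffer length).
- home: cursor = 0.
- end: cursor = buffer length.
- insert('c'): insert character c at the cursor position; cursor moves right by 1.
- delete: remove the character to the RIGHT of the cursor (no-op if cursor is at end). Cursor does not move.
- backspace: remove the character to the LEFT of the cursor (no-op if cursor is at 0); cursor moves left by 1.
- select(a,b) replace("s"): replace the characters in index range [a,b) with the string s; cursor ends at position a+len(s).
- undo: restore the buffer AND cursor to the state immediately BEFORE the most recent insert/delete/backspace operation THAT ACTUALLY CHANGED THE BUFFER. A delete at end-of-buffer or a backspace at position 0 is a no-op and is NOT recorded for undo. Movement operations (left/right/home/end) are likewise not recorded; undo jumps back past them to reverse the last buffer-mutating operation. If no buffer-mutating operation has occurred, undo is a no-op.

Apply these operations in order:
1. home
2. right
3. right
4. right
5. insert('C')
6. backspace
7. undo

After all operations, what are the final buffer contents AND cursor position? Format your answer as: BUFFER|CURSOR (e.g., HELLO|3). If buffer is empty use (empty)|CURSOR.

After op 1 (home): buf='ROOTK' cursor=0
After op 2 (right): buf='ROOTK' cursor=1
After op 3 (right): buf='ROOTK' cursor=2
After op 4 (right): buf='ROOTK' cursor=3
After op 5 (insert('C')): buf='ROOCTK' cursor=4
After op 6 (backspace): buf='ROOTK' cursor=3
After op 7 (undo): buf='ROOCTK' cursor=4

Answer: ROOCTK|4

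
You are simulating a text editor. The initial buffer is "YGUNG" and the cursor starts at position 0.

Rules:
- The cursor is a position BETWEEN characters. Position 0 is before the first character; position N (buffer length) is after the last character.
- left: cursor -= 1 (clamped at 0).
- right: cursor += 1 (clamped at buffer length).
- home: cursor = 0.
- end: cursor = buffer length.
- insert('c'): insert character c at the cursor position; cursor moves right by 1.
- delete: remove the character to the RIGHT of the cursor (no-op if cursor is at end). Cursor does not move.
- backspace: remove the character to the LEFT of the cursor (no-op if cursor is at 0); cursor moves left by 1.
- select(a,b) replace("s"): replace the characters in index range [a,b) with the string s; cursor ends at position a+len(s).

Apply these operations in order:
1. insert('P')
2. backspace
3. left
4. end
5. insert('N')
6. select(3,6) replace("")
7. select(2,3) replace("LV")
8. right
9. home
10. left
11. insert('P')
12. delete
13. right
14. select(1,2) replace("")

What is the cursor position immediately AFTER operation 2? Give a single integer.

After op 1 (insert('P')): buf='PYGUNG' cursor=1
After op 2 (backspace): buf='YGUNG' cursor=0

Answer: 0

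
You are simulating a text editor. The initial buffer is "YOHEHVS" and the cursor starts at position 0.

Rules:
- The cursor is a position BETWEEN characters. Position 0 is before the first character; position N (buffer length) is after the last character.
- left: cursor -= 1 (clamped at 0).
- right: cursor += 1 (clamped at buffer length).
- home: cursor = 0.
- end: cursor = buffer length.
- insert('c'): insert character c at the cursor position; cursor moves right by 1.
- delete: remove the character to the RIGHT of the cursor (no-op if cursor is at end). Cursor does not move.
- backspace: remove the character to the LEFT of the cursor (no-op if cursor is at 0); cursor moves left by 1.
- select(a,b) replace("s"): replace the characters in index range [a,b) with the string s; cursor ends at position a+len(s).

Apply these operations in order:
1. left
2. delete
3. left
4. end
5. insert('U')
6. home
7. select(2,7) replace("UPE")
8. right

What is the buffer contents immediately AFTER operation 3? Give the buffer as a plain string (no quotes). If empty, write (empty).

After op 1 (left): buf='YOHEHVS' cursor=0
After op 2 (delete): buf='OHEHVS' cursor=0
After op 3 (left): buf='OHEHVS' cursor=0

Answer: OHEHVS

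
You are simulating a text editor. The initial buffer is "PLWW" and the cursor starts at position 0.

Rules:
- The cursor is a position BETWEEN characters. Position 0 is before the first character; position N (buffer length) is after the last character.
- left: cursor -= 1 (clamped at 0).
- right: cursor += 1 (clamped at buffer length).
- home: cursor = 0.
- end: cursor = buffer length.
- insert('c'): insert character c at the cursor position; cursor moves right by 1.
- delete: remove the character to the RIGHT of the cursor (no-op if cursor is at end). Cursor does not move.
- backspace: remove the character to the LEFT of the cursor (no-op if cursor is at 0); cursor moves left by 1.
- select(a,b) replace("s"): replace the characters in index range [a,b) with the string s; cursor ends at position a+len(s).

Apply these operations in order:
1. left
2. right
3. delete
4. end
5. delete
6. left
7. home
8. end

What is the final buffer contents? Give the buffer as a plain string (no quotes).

Answer: PWW

Derivation:
After op 1 (left): buf='PLWW' cursor=0
After op 2 (right): buf='PLWW' cursor=1
After op 3 (delete): buf='PWW' cursor=1
After op 4 (end): buf='PWW' cursor=3
After op 5 (delete): buf='PWW' cursor=3
After op 6 (left): buf='PWW' cursor=2
After op 7 (home): buf='PWW' cursor=0
After op 8 (end): buf='PWW' cursor=3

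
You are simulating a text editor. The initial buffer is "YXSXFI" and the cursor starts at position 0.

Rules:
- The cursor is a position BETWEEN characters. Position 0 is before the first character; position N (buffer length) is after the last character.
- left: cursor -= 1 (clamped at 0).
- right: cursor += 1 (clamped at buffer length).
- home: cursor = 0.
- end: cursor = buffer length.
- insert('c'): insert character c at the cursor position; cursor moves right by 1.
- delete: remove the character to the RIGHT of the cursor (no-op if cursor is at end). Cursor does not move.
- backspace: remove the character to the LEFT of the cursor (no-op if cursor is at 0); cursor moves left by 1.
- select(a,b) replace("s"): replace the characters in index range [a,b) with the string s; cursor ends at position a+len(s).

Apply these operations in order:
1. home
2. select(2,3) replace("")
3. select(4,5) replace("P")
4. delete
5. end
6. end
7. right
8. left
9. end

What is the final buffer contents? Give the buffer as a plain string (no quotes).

After op 1 (home): buf='YXSXFI' cursor=0
After op 2 (select(2,3) replace("")): buf='YXXFI' cursor=2
After op 3 (select(4,5) replace("P")): buf='YXXFP' cursor=5
After op 4 (delete): buf='YXXFP' cursor=5
After op 5 (end): buf='YXXFP' cursor=5
After op 6 (end): buf='YXXFP' cursor=5
After op 7 (right): buf='YXXFP' cursor=5
After op 8 (left): buf='YXXFP' cursor=4
After op 9 (end): buf='YXXFP' cursor=5

Answer: YXXFP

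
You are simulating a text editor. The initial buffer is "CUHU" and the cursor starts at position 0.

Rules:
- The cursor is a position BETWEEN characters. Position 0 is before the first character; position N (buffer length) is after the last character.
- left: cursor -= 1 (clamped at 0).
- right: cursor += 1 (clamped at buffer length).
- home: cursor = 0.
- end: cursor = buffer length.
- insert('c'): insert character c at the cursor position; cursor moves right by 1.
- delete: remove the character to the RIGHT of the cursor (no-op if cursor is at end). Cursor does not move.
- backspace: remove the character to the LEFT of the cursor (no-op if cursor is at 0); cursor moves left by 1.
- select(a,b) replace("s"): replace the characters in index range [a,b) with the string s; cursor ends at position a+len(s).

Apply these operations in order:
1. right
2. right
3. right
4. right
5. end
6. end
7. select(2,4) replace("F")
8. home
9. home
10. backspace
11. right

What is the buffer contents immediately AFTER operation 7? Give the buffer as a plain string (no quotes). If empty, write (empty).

After op 1 (right): buf='CUHU' cursor=1
After op 2 (right): buf='CUHU' cursor=2
After op 3 (right): buf='CUHU' cursor=3
After op 4 (right): buf='CUHU' cursor=4
After op 5 (end): buf='CUHU' cursor=4
After op 6 (end): buf='CUHU' cursor=4
After op 7 (select(2,4) replace("F")): buf='CUF' cursor=3

Answer: CUF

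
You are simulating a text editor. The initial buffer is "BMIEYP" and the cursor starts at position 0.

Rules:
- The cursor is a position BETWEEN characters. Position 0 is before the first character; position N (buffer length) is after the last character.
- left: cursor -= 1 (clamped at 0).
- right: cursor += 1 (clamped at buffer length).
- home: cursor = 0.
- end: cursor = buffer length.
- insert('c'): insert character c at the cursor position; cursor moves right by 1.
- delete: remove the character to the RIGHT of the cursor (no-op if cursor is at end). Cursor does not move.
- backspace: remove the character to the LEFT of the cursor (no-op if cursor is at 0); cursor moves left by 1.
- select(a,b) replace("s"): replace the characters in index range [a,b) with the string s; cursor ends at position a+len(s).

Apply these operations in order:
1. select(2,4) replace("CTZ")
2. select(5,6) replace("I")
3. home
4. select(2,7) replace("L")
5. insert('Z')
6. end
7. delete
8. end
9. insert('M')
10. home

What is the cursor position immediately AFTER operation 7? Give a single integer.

Answer: 4

Derivation:
After op 1 (select(2,4) replace("CTZ")): buf='BMCTZYP' cursor=5
After op 2 (select(5,6) replace("I")): buf='BMCTZIP' cursor=6
After op 3 (home): buf='BMCTZIP' cursor=0
After op 4 (select(2,7) replace("L")): buf='BML' cursor=3
After op 5 (insert('Z')): buf='BMLZ' cursor=4
After op 6 (end): buf='BMLZ' cursor=4
After op 7 (delete): buf='BMLZ' cursor=4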